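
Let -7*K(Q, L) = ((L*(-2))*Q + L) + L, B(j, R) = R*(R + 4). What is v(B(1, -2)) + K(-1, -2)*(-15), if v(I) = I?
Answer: -148/7 ≈ -21.143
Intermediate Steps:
B(j, R) = R*(4 + R)
K(Q, L) = -2*L/7 + 2*L*Q/7 (K(Q, L) = -(((L*(-2))*Q + L) + L)/7 = -(((-2*L)*Q + L) + L)/7 = -((-2*L*Q + L) + L)/7 = -((L - 2*L*Q) + L)/7 = -(2*L - 2*L*Q)/7 = -2*L/7 + 2*L*Q/7)
v(B(1, -2)) + K(-1, -2)*(-15) = -2*(4 - 2) + ((2/7)*(-2)*(-1 - 1))*(-15) = -2*2 + ((2/7)*(-2)*(-2))*(-15) = -4 + (8/7)*(-15) = -4 - 120/7 = -148/7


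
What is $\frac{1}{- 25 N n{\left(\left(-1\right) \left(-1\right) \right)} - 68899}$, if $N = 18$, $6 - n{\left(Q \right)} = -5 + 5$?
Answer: $- \frac{1}{71599} \approx -1.3967 \cdot 10^{-5}$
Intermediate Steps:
$n{\left(Q \right)} = 6$ ($n{\left(Q \right)} = 6 - \left(-5 + 5\right) = 6 - 0 = 6 + 0 = 6$)
$\frac{1}{- 25 N n{\left(\left(-1\right) \left(-1\right) \right)} - 68899} = \frac{1}{\left(-25\right) 18 \cdot 6 - 68899} = \frac{1}{\left(-450\right) 6 - 68899} = \frac{1}{-2700 - 68899} = \frac{1}{-71599} = - \frac{1}{71599}$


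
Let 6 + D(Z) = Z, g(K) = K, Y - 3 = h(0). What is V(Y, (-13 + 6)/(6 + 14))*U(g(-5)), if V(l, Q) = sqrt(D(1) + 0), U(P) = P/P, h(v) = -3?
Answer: I*sqrt(5) ≈ 2.2361*I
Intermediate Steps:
Y = 0 (Y = 3 - 3 = 0)
U(P) = 1
D(Z) = -6 + Z
V(l, Q) = I*sqrt(5) (V(l, Q) = sqrt((-6 + 1) + 0) = sqrt(-5 + 0) = sqrt(-5) = I*sqrt(5))
V(Y, (-13 + 6)/(6 + 14))*U(g(-5)) = (I*sqrt(5))*1 = I*sqrt(5)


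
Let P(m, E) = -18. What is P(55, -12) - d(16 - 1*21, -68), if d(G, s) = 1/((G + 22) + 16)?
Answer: -595/33 ≈ -18.030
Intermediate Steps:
d(G, s) = 1/(38 + G) (d(G, s) = 1/((22 + G) + 16) = 1/(38 + G))
P(55, -12) - d(16 - 1*21, -68) = -18 - 1/(38 + (16 - 1*21)) = -18 - 1/(38 + (16 - 21)) = -18 - 1/(38 - 5) = -18 - 1/33 = -595/33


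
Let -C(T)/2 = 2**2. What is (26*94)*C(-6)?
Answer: -19552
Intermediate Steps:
C(T) = -8 (C(T) = -2*2**2 = -2*4 = -8)
(26*94)*C(-6) = (26*94)*(-8) = 2444*(-8) = -19552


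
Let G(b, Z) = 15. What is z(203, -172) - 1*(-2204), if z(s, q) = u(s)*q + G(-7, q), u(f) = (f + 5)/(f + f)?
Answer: 432569/203 ≈ 2130.9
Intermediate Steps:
u(f) = (5 + f)/(2*f) (u(f) = (5 + f)/((2*f)) = (5 + f)*(1/(2*f)) = (5 + f)/(2*f))
z(s, q) = 15 + q*(5 + s)/(2*s) (z(s, q) = ((5 + s)/(2*s))*q + 15 = q*(5 + s)/(2*s) + 15 = 15 + q*(5 + s)/(2*s))
z(203, -172) - 1*(-2204) = (1/2)*(30*203 - 172*(5 + 203))/203 - 1*(-2204) = (1/2)*(1/203)*(6090 - 172*208) + 2204 = (1/2)*(1/203)*(6090 - 35776) + 2204 = (1/2)*(1/203)*(-29686) + 2204 = -14843/203 + 2204 = 432569/203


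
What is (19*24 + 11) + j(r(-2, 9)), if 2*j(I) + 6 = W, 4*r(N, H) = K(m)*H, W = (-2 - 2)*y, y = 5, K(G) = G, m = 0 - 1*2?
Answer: 454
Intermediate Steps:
m = -2 (m = 0 - 2 = -2)
W = -20 (W = (-2 - 2)*5 = -4*5 = -20)
r(N, H) = -H/2 (r(N, H) = (-2*H)/4 = -H/2)
j(I) = -13 (j(I) = -3 + (½)*(-20) = -3 - 10 = -13)
(19*24 + 11) + j(r(-2, 9)) = (19*24 + 11) - 13 = (456 + 11) - 13 = 467 - 13 = 454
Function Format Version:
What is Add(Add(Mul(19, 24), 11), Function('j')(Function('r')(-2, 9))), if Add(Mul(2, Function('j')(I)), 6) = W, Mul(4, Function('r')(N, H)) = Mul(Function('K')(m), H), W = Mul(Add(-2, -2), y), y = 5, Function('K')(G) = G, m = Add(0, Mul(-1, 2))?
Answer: 454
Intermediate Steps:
m = -2 (m = Add(0, -2) = -2)
W = -20 (W = Mul(Add(-2, -2), 5) = Mul(-4, 5) = -20)
Function('r')(N, H) = Mul(Rational(-1, 2), H) (Function('r')(N, H) = Mul(Rational(1, 4), Mul(-2, H)) = Mul(Rational(-1, 2), H))
Function('j')(I) = -13 (Function('j')(I) = Add(-3, Mul(Rational(1, 2), -20)) = Add(-3, -10) = -13)
Add(Add(Mul(19, 24), 11), Function('j')(Function('r')(-2, 9))) = Add(Add(Mul(19, 24), 11), -13) = Add(Add(456, 11), -13) = Add(467, -13) = 454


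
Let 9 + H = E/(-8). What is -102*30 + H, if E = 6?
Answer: -12279/4 ≈ -3069.8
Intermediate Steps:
H = -39/4 (H = -9 + 6/(-8) = -9 + 6*(-⅛) = -9 - ¾ = -39/4 ≈ -9.7500)
-102*30 + H = -102*30 - 39/4 = -3060 - 39/4 = -12279/4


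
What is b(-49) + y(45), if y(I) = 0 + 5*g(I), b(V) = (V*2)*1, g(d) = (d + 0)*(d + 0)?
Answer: 10027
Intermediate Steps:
g(d) = d² (g(d) = d*d = d²)
b(V) = 2*V (b(V) = (2*V)*1 = 2*V)
y(I) = 5*I² (y(I) = 0 + 5*I² = 5*I²)
b(-49) + y(45) = 2*(-49) + 5*45² = -98 + 5*2025 = -98 + 10125 = 10027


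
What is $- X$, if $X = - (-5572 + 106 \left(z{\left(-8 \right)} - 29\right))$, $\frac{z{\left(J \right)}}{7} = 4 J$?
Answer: $-32390$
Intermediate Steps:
$z{\left(J \right)} = 28 J$ ($z{\left(J \right)} = 7 \cdot 4 J = 28 J$)
$X = 32390$ ($X = - (-5572 + 106 \left(28 \left(-8\right) - 29\right)) = - (-5572 + 106 \left(-224 - 29\right)) = - (-5572 + 106 \left(-253\right)) = - (-5572 - 26818) = \left(-1\right) \left(-32390\right) = 32390$)
$- X = \left(-1\right) 32390 = -32390$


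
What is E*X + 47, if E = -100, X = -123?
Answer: 12347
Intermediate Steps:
E*X + 47 = -100*(-123) + 47 = 12300 + 47 = 12347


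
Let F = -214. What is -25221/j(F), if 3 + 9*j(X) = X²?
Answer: -226989/45793 ≈ -4.9568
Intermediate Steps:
j(X) = -⅓ + X²/9
-25221/j(F) = -25221/(-⅓ + (⅑)*(-214)²) = -25221/(-⅓ + (⅑)*45796) = -25221/(-⅓ + 45796/9) = -25221/45793/9 = -25221*9/45793 = -226989/45793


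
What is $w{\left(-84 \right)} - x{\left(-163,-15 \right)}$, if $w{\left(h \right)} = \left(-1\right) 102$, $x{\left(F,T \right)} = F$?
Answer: $61$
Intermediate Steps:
$w{\left(h \right)} = -102$
$w{\left(-84 \right)} - x{\left(-163,-15 \right)} = -102 - -163 = -102 + 163 = 61$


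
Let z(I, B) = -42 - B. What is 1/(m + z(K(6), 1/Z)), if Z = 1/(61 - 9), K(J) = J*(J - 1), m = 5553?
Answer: 1/5459 ≈ 0.00018318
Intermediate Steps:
K(J) = J*(-1 + J)
Z = 1/52 ≈ 0.019231
1/(m + z(K(6), 1/Z)) = 1/(5553 + (-42 - 1/1/52)) = 1/(5553 + (-42 - 1*52)) = 1/(5553 + (-42 - 52)) = 1/(5553 - 94) = 1/5459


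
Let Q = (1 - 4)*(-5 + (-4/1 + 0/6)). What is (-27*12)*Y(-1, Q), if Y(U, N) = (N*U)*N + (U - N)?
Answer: 245268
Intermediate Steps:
Q = 27 (Q = -3*(-5 + (-4*1 + 0*(⅙))) = -3*(-5 + (-4 + 0)) = -3*(-5 - 4) = -3*(-9) = 27)
Y(U, N) = U - N + U*N² (Y(U, N) = U*N² + (U - N) = U - N + U*N²)
(-27*12)*Y(-1, Q) = (-27*12)*(-1 - 1*27 - 1*27²) = -324*(-1 - 27 - 1*729) = -324*(-1 - 27 - 729) = -324*(-757) = 245268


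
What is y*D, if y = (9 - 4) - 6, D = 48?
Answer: -48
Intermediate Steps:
y = -1 (y = 5 - 6 = -1)
y*D = -1*48 = -48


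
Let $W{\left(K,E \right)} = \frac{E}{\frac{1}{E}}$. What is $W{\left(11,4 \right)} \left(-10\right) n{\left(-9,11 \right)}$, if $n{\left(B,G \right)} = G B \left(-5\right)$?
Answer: $-79200$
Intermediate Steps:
$n{\left(B,G \right)} = - 5 B G$ ($n{\left(B,G \right)} = B G \left(-5\right) = - 5 B G$)
$W{\left(K,E \right)} = E^{2}$ ($W{\left(K,E \right)} = E E = E^{2}$)
$W{\left(11,4 \right)} \left(-10\right) n{\left(-9,11 \right)} = 4^{2} \left(-10\right) \left(\left(-5\right) \left(-9\right) 11\right) = 16 \left(-10\right) 495 = \left(-160\right) 495 = -79200$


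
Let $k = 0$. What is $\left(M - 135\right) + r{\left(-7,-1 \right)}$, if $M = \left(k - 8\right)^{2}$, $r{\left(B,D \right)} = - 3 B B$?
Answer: $-218$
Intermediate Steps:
$r{\left(B,D \right)} = - 3 B^{2}$
$M = 64$ ($M = \left(0 - 8\right)^{2} = \left(-8\right)^{2} = 64$)
$\left(M - 135\right) + r{\left(-7,-1 \right)} = \left(64 - 135\right) - 3 \left(-7\right)^{2} = -71 - 147 = -218$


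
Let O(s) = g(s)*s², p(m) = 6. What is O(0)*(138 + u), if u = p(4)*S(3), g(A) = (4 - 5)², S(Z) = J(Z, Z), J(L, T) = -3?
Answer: 0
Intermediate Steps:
S(Z) = -3
g(A) = 1 (g(A) = (-1)² = 1)
O(s) = s² (O(s) = 1*s² = s²)
u = -18 (u = 6*(-3) = -18)
O(0)*(138 + u) = 0²*(138 - 18) = 0*120 = 0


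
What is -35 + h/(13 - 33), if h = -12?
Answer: -172/5 ≈ -34.400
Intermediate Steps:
-35 + h/(13 - 33) = -35 - 12/(13 - 33) = -35 - 12/(-20) = -35 - 12*(-1/20) = -35 + 3/5 = -172/5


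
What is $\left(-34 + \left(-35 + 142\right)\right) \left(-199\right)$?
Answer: $-14527$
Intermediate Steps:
$\left(-34 + \left(-35 + 142\right)\right) \left(-199\right) = \left(-34 + 107\right) \left(-199\right) = 73 \left(-199\right) = -14527$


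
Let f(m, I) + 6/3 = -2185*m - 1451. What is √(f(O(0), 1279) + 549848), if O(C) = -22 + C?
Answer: √596465 ≈ 772.31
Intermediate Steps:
f(m, I) = -1453 - 2185*m (f(m, I) = -2 + (-2185*m - 1451) = -2 + (-1451 - 2185*m) = -1453 - 2185*m)
√(f(O(0), 1279) + 549848) = √((-1453 - 2185*(-22 + 0)) + 549848) = √((-1453 - 2185*(-22)) + 549848) = √((-1453 + 48070) + 549848) = √(46617 + 549848) = √596465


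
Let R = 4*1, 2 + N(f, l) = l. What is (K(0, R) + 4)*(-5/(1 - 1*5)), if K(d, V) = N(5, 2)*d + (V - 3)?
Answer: 25/4 ≈ 6.2500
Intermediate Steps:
N(f, l) = -2 + l
R = 4
K(d, V) = -3 + V (K(d, V) = (-2 + 2)*d + (V - 3) = 0*d + (-3 + V) = 0 + (-3 + V) = -3 + V)
(K(0, R) + 4)*(-5/(1 - 1*5)) = ((-3 + 4) + 4)*(-5/(1 - 1*5)) = (1 + 4)*(-5/(1 - 5)) = 5*(-5/(-4)) = 5*(-5*(-¼)) = 5*(5/4) = 25/4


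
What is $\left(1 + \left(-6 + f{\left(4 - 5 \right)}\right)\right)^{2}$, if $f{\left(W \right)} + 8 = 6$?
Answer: $49$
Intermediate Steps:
$f{\left(W \right)} = -2$ ($f{\left(W \right)} = -8 + 6 = -2$)
$\left(1 + \left(-6 + f{\left(4 - 5 \right)}\right)\right)^{2} = \left(1 - 8\right)^{2} = \left(-7\right)^{2} = 49$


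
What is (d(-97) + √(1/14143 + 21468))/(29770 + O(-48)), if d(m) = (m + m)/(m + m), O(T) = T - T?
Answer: 1/29770 + √171764995411/84207422 ≈ 0.0049553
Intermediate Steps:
O(T) = 0
d(m) = 1 (d(m) = (2*m)/((2*m)) = (2*m)*(1/(2*m)) = 1)
(d(-97) + √(1/14143 + 21468))/(29770 + O(-48)) = (1 + √(1/14143 + 21468))/(29770 + 0) = (1 + √(1/14143 + 21468))/29770 = (1 + √(303621925/14143))*(1/29770) = (1 + 5*√171764995411/14143)*(1/29770) = 1/29770 + √171764995411/84207422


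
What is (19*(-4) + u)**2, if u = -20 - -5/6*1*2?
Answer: 80089/9 ≈ 8898.8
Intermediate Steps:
u = -55/3 (u = -20 - -5*1/6*1*2 = -20 - (-5/6*1)*2 = -20 - (-5)*2/6 = -20 - 1*(-5/3) = -20 + 5/3 = -55/3 ≈ -18.333)
(19*(-4) + u)**2 = (19*(-4) - 55/3)**2 = (-76 - 55/3)**2 = (-283/3)**2 = 80089/9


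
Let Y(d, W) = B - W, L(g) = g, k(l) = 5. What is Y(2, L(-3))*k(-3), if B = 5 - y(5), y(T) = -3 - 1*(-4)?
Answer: 35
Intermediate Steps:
y(T) = 1 (y(T) = -3 + 4 = 1)
B = 4 (B = 5 - 1*1 = 5 - 1 = 4)
Y(d, W) = 4 - W
Y(2, L(-3))*k(-3) = (4 - 1*(-3))*5 = (4 + 3)*5 = 7*5 = 35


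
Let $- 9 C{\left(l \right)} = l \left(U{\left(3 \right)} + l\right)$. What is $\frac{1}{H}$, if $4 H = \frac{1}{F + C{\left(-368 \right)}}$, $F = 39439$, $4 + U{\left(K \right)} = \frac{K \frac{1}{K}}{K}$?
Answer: $\frac{2618132}{27} \approx 96968.0$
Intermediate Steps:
$U{\left(K \right)} = -4 + \frac{1}{K}$ ($U{\left(K \right)} = -4 + \frac{K \frac{1}{K}}{K} = -4 + 1 \frac{1}{K} = -4 + \frac{1}{K}$)
$C{\left(l \right)} = - \frac{l \left(- \frac{11}{3} + l\right)}{9}$ ($C{\left(l \right)} = - \frac{l \left(\left(-4 + \frac{1}{3}\right) + l\right)}{9} = - \frac{l \left(- \frac{11}{3} + l\right)}{9}$)
$H = \frac{27}{2618132}$ ($H = \frac{1}{4 \left(39439 + \frac{1}{27} \left(-368\right) \left(11 - -1104\right)\right)} = \frac{1}{4 \left(39439 + \frac{1}{27} \left(-368\right) \left(11 + 1104\right)\right)} = \frac{1}{4 \left(39439 + \frac{1}{27} \left(-368\right) 1115\right)} = \frac{1}{4 \left(39439 - \frac{410320}{27}\right)} = \frac{1}{4 \cdot \frac{654533}{27}} = \frac{1}{4} \cdot \frac{27}{654533} = \frac{27}{2618132} \approx 1.0313 \cdot 10^{-5}$)
$\frac{1}{H} = \frac{1}{\frac{27}{2618132}} = \frac{2618132}{27}$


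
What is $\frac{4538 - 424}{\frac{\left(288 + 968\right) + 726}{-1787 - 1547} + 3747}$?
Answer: $\frac{3429019}{3122629} \approx 1.0981$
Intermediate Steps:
$\frac{4538 - 424}{\frac{\left(288 + 968\right) + 726}{-1787 - 1547} + 3747} = \frac{4114}{\frac{1256 + 726}{-3334} + 3747} = \frac{4114}{1982 \left(- \frac{1}{3334}\right) + 3747} = \frac{4114}{- \frac{991}{1667} + 3747} = \frac{4114}{\frac{6245258}{1667}} = 4114 \cdot \frac{1667}{6245258} = \frac{3429019}{3122629}$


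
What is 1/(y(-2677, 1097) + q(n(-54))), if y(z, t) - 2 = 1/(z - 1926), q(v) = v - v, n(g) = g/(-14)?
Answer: 4603/9205 ≈ 0.50005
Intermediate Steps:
n(g) = -g/14 (n(g) = g*(-1/14) = -g/14)
q(v) = 0
y(z, t) = 2 + 1/(-1926 + z) (y(z, t) = 2 + 1/(z - 1926) = 2 + 1/(-1926 + z))
1/(y(-2677, 1097) + q(n(-54))) = 1/((-3851 + 2*(-2677))/(-1926 - 2677) + 0) = 1/((-3851 - 5354)/(-4603) + 0) = 1/(-1/4603*(-9205) + 0) = 1/(9205/4603 + 0) = 1/(9205/4603) = 4603/9205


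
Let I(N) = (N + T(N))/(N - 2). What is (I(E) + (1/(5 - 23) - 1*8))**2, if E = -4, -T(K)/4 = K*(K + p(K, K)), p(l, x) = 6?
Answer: 52441/324 ≈ 161.85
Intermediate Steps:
T(K) = -4*K*(6 + K) (T(K) = -4*K*(K + 6) = -4*K*(6 + K))
I(N) = (N - 4*N*(6 + N))/(-2 + N) (I(N) = (N - 4*N*(6 + N))/(N - 2) = (N - 4*N*(6 + N))/(-2 + N))
(I(E) + (1/(5 - 23) - 1*8))**2 = (-4*(-23 - 4*(-4))/(-2 - 4) + (1/(5 - 23) - 1*8))**2 = (-4*(-23 + 16)/(-6) + (1/(-18) - 8))**2 = (-4*(-1/6)*(-7) + (-1/18 - 8))**2 = (-14/3 - 145/18)**2 = (-229/18)**2 = 52441/324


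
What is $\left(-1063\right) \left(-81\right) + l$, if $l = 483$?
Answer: $86586$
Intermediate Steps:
$\left(-1063\right) \left(-81\right) + l = \left(-1063\right) \left(-81\right) + 483 = 86103 + 483 = 86586$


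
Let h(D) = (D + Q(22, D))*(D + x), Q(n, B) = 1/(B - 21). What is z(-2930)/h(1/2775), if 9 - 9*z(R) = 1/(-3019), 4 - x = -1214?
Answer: -1354814702645000/77983100380594219 ≈ -0.017373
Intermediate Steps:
x = 1218 (x = 4 - 1*(-1214) = 4 + 1214 = 1218)
z(R) = 27172/27171 (z(R) = 1 - 1/9/(-3019) = 1 - 1/9*(-1/3019) = 1 + 1/27171 = 27172/27171)
Q(n, B) = 1/(-21 + B)
h(D) = (1218 + D)*(D + 1/(-21 + D)) (h(D) = (D + 1/(-21 + D))*(D + 1218) = (D + 1/(-21 + D))*(1218 + D) = (1218 + D)*(D + 1/(-21 + D)))
z(-2930)/h(1/2775) = 27172/(27171*(((1218 + 1/2775 + (-21 + 1/2775)*(1218 + 1/2775)/2775)/(-21 + 1/2775)))) = 27172/(27171*(((1218 + 1/2775 + (1/2775)*(-58274/2775)*(3379951/2775))/(-58274/2775)))) = 27172/(27171*((-2775*(1218 + 1/2775 - 196963264574/21369234375)/58274))) = 27172/(27171*((-2775/58274*25830771904801/21369234375))) = 27172/(27171*(-25830771904801/448746221250)) = (27172/27171)*(-448746221250/25830771904801) = -1354814702645000/77983100380594219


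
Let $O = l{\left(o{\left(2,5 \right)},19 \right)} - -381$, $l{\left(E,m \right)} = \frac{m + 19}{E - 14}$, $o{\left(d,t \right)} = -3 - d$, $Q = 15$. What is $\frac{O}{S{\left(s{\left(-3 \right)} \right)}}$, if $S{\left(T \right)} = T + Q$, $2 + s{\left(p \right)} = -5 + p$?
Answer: $\frac{379}{5} \approx 75.8$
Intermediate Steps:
$s{\left(p \right)} = -7 + p$ ($s{\left(p \right)} = -2 + \left(-5 + p\right) = -7 + p$)
$S{\left(T \right)} = 15 + T$ ($S{\left(T \right)} = T + 15 = 15 + T$)
$l{\left(E,m \right)} = \frac{19 + m}{-14 + E}$
$O = 379$ ($O = \frac{19 + 19}{-14 - 5} - -381 = \frac{1}{-14 - 5} \cdot 38 + 381 = \frac{1}{-19} \cdot 38 + 381 = \left(- \frac{1}{19}\right) 38 + 381 = -2 + 381 = 379$)
$\frac{O}{S{\left(s{\left(-3 \right)} \right)}} = \frac{379}{15 - 10} = \frac{379}{5}$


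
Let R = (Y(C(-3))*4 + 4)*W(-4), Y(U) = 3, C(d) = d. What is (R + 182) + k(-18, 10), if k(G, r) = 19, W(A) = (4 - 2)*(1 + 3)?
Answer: 329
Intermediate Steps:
W(A) = 8 (W(A) = 2*4 = 8)
R = 128 (R = (3*4 + 4)*8 = (12 + 4)*8 = 16*8 = 128)
(R + 182) + k(-18, 10) = (128 + 182) + 19 = 310 + 19 = 329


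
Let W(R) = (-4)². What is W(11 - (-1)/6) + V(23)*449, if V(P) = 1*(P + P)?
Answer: 20670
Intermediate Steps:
V(P) = 2*P (V(P) = 1*(2*P) = 2*P)
W(R) = 16
W(11 - (-1)/6) + V(23)*449 = 16 + (2*23)*449 = 16 + 46*449 = 16 + 20654 = 20670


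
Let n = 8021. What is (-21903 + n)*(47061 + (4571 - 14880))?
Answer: -510191264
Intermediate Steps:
(-21903 + n)*(47061 + (4571 - 14880)) = (-21903 + 8021)*(47061 + (4571 - 14880)) = -13882*(47061 - 10309) = -13882*36752 = -510191264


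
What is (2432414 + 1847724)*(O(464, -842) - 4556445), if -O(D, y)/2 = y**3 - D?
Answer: 5090538725420542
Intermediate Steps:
O(D, y) = -2*y**3 + 2*D (O(D, y) = -2*(y**3 - D) = -2*y**3 + 2*D)
(2432414 + 1847724)*(O(464, -842) - 4556445) = (2432414 + 1847724)*((-2*(-842)**3 + 2*464) - 4556445) = 4280138*((-2*(-596947688) + 928) - 4556445) = 4280138*((1193895376 + 928) - 4556445) = 4280138*(1193896304 - 4556445) = 4280138*1189339859 = 5090538725420542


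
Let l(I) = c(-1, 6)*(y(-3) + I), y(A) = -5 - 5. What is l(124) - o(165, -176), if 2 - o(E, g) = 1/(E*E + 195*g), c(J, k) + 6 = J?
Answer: -5676001/7095 ≈ -800.00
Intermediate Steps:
c(J, k) = -6 + J
y(A) = -10
o(E, g) = 2 - 1/(E**2 + 195*g) (o(E, g) = 2 - 1/(E*E + 195*g) = 2 - 1/(E**2 + 195*g))
l(I) = 70 - 7*I (l(I) = (-6 - 1)*(-10 + I) = -7*(-10 + I) = 70 - 7*I)
l(124) - o(165, -176) = (70 - 7*124) - (-1 + 2*165**2 + 390*(-176))/(165**2 + 195*(-176)) = (70 - 868) - (-1 + 2*27225 - 68640)/(27225 - 34320) = -798 - (-1 + 54450 - 68640)/(-7095) = -798 - (-1)*(-14191)/7095 = -798 - 1*14191/7095 = -798 - 14191/7095 = -5676001/7095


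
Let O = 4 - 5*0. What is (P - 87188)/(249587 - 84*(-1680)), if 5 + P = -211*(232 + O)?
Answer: -136989/390707 ≈ -0.35062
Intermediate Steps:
O = 4 (O = 4 + 0 = 4)
P = -49801 (P = -5 - 211*(232 + 4) = -5 - 211*236 = -5 - 49796 = -49801)
(P - 87188)/(249587 - 84*(-1680)) = (-49801 - 87188)/(249587 - 84*(-1680)) = -136989/(249587 + 141120) = -136989/390707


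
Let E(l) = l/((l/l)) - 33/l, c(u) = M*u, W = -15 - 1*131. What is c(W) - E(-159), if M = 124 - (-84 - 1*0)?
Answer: -1601088/53 ≈ -30209.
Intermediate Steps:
W = -146 (W = -15 - 131 = -146)
M = 208 (M = 124 - (-84 + 0) = 124 - 1*(-84) = 124 + 84 = 208)
c(u) = 208*u
E(l) = l - 33/l (E(l) = l/1 - 33/l = l*1 - 33/l = l - 33/l)
c(W) - E(-159) = 208*(-146) - (-159 - 33/(-159)) = -30368 - (-159 - 33*(-1/159)) = -30368 - (-159 + 11/53) = -30368 - 1*(-8416/53) = -30368 + 8416/53 = -1601088/53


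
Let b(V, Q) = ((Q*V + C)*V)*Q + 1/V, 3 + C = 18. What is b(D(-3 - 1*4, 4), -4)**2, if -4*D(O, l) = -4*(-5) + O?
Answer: 22353984/169 ≈ 1.3227e+5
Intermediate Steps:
C = 15 (C = -3 + 18 = 15)
D(O, l) = -5 - O/4 (D(O, l) = -(-4*(-5) + O)/4 = -(20 + O)/4 = -5 - O/4)
b(V, Q) = 1/V + Q*V*(15 + Q*V) (b(V, Q) = ((Q*V + 15)*V)*Q + 1/V = ((15 + Q*V)*V)*Q + 1/V = (V*(15 + Q*V))*Q + 1/V = Q*V*(15 + Q*V) + 1/V = 1/V + Q*V*(15 + Q*V))
b(D(-3 - 1*4, 4), -4)**2 = ((1 - 4*(-5 - (-3 - 1*4)/4)**2*(15 - 4*(-5 - (-3 - 1*4)/4)))/(-5 - (-3 - 1*4)/4))**2 = ((1 - 4*(-5 - (-3 - 4)/4)**2*(15 - 4*(-5 - (-3 - 4)/4)))/(-5 - (-3 - 4)/4))**2 = ((1 - 4*(-5 - 1/4*(-7))**2*(15 - 4*(-5 - 1/4*(-7))))/(-5 - 1/4*(-7)))**2 = ((1 - 4*(-5 + 7/4)**2*(15 - 4*(-5 + 7/4)))/(-5 + 7/4))**2 = ((1 - 4*(-13/4)**2*(15 - 4*(-13/4)))/(-13/4))**2 = (-4*(1 - 4*169/16*(15 + 13))/13)**2 = (-4*(1 - 4*169/16*28)/13)**2 = (-4*(1 - 1183)/13)**2 = (-4/13*(-1182))**2 = (4728/13)**2 = 22353984/169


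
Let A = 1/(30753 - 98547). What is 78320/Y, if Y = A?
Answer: -5309626080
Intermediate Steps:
A = -1/67794 (A = 1/(-67794) = -1/67794 ≈ -1.4751e-5)
Y = -1/67794 ≈ -1.4751e-5
78320/Y = 78320/(-1/67794) = 78320*(-67794) = -5309626080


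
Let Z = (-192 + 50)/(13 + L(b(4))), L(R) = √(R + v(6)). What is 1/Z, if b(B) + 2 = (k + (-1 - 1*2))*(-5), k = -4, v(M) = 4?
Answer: -13/142 - √37/142 ≈ -0.13439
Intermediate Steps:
b(B) = 33 (b(B) = -2 + (-4 + (-1 - 1*2))*(-5) = -2 + (-4 + (-1 - 2))*(-5) = -2 + (-4 - 3)*(-5) = -2 - 7*(-5) = -2 + 35 = 33)
L(R) = √(4 + R) (L(R) = √(R + 4) = √(4 + R))
Z = -142/(13 + √37) (Z = (-192 + 50)/(13 + √(4 + 33)) = -142/(13 + √37) ≈ -7.4413)
1/Z = 1/(-923/66 + 71*√37/66)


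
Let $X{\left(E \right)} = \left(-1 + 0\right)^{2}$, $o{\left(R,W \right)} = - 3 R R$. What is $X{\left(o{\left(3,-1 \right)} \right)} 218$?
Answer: $218$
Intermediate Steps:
$o{\left(R,W \right)} = - 3 R^{2}$
$X{\left(E \right)} = 1$ ($X{\left(E \right)} = \left(-1\right)^{2} = 1$)
$X{\left(o{\left(3,-1 \right)} \right)} 218 = 1 \cdot 218 = 218$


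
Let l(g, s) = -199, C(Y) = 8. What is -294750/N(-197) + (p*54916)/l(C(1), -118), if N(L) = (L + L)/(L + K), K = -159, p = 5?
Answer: -10494726760/39203 ≈ -2.6770e+5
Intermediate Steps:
N(L) = 2*L/(-159 + L) (N(L) = (L + L)/(L - 159) = (2*L)/(-159 + L) = 2*L/(-159 + L))
-294750/N(-197) + (p*54916)/l(C(1), -118) = -294750/(2*(-197)/(-159 - 197)) + (5*54916)/(-199) = -294750/(2*(-197)/(-356)) + 274580*(-1/199) = -294750/(2*(-197)*(-1/356)) - 274580/199 = -294750/197/178 - 274580/199 = -294750*178/197 - 274580/199 = -52465500/197 - 274580/199 = -10494726760/39203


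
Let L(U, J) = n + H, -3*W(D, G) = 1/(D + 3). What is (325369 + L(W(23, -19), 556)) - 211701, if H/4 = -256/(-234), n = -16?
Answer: 13297796/117 ≈ 1.1366e+5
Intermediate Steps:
H = 512/117 (H = 4*(-256/(-234)) = 4*(-256*(-1/234)) = 4*(128/117) = 512/117 ≈ 4.3761)
W(D, G) = -1/(3*(3 + D)) (W(D, G) = -1/(3*(D + 3)) = -1/(3*(3 + D)))
L(U, J) = -1360/117 (L(U, J) = -16 + 512/117 = -1360/117)
(325369 + L(W(23, -19), 556)) - 211701 = (325369 - 1360/117) - 211701 = 38066813/117 - 211701 = 13297796/117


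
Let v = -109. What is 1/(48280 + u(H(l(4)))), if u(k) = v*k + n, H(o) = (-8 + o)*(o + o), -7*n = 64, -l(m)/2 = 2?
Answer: 7/264648 ≈ 2.6450e-5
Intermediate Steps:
l(m) = -4 (l(m) = -2*2 = -4)
n = -64/7 (n = -⅐*64 = -64/7 ≈ -9.1429)
H(o) = 2*o*(-8 + o) (H(o) = (-8 + o)*(2*o) = 2*o*(-8 + o))
u(k) = -64/7 - 109*k (u(k) = -109*k - 64/7 = -64/7 - 109*k)
1/(48280 + u(H(l(4)))) = 1/(48280 + (-64/7 - 218*(-4)*(-8 - 4))) = 1/(48280 + (-64/7 - 218*(-4)*(-12))) = 1/(48280 + (-64/7 - 109*96)) = 1/(48280 + (-64/7 - 10464)) = 1/(48280 - 73312/7) = 1/(264648/7) = 7/264648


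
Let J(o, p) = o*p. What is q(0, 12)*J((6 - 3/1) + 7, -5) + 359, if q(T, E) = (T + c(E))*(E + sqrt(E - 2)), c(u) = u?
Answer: -6841 - 600*sqrt(10) ≈ -8738.4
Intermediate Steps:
q(T, E) = (E + T)*(E + sqrt(-2 + E)) (q(T, E) = (T + E)*(E + sqrt(E - 2)) = (E + T)*(E + sqrt(-2 + E)))
q(0, 12)*J((6 - 3/1) + 7, -5) + 359 = (12**2 + 12*0 + 12*sqrt(-2 + 12) + 0*sqrt(-2 + 12))*(((6 - 3/1) + 7)*(-5)) + 359 = (144 + 0 + 12*sqrt(10) + 0*sqrt(10))*(((6 - 3*1) + 7)*(-5)) + 359 = (144 + 0 + 12*sqrt(10) + 0)*(((6 - 3) + 7)*(-5)) + 359 = (144 + 12*sqrt(10))*((3 + 7)*(-5)) + 359 = (144 + 12*sqrt(10))*(10*(-5)) + 359 = (144 + 12*sqrt(10))*(-50) + 359 = (-7200 - 600*sqrt(10)) + 359 = -6841 - 600*sqrt(10)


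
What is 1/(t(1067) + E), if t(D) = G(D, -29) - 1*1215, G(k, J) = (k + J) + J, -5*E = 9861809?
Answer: -5/9862839 ≈ -5.0695e-7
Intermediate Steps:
E = -9861809/5 (E = -1/5*9861809 = -9861809/5 ≈ -1.9724e+6)
G(k, J) = k + 2*J (G(k, J) = (J + k) + J = k + 2*J)
t(D) = -1273 + D (t(D) = (D + 2*(-29)) - 1*1215 = (D - 58) - 1215 = (-58 + D) - 1215 = -1273 + D)
1/(t(1067) + E) = 1/((-1273 + 1067) - 9861809/5) = 1/(-206 - 9861809/5) = 1/(-9862839/5) = -5/9862839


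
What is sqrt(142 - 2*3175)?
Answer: 8*I*sqrt(97) ≈ 78.791*I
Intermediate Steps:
sqrt(142 - 2*3175) = sqrt(142 - 6350) = sqrt(-6208) = 8*I*sqrt(97)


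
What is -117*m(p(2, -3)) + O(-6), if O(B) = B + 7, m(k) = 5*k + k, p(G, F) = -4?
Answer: 2809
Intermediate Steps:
m(k) = 6*k
O(B) = 7 + B
-117*m(p(2, -3)) + O(-6) = -702*(-4) + (7 - 6) = -117*(-24) + 1 = 2808 + 1 = 2809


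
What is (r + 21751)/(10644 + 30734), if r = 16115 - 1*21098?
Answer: 8384/20689 ≈ 0.40524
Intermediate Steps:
r = -4983 (r = 16115 - 21098 = -4983)
(r + 21751)/(10644 + 30734) = (-4983 + 21751)/(10644 + 30734) = 16768/41378 = 16768*(1/41378) = 8384/20689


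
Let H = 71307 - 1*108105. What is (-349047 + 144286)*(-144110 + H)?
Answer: 37042902988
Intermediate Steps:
H = -36798 (H = 71307 - 108105 = -36798)
(-349047 + 144286)*(-144110 + H) = (-349047 + 144286)*(-144110 - 36798) = -204761*(-180908) = 37042902988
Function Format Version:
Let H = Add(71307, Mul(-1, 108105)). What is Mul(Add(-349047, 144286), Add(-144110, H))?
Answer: 37042902988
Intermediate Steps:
H = -36798 (H = Add(71307, -108105) = -36798)
Mul(Add(-349047, 144286), Add(-144110, H)) = Mul(Add(-349047, 144286), Add(-144110, -36798)) = Mul(-204761, -180908) = 37042902988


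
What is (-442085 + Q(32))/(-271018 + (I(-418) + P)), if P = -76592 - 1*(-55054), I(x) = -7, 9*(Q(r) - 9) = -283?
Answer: 3978967/2633067 ≈ 1.5112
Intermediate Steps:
Q(r) = -202/9 (Q(r) = 9 + (⅑)*(-283) = 9 - 283/9 = -202/9)
P = -21538 (P = -76592 + 55054 = -21538)
(-442085 + Q(32))/(-271018 + (I(-418) + P)) = (-442085 - 202/9)/(-271018 + (-7 - 21538)) = -3978967/(9*(-271018 - 21545)) = -3978967/9/(-292563) = -3978967/9*(-1/292563) = 3978967/2633067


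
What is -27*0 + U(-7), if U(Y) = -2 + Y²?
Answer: 47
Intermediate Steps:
-27*0 + U(-7) = -27*0 + (-2 + (-7)²) = 0 + (-2 + 49) = 0 + 47 = 47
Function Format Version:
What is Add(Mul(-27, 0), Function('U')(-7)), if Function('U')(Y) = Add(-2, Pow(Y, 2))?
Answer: 47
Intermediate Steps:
Add(Mul(-27, 0), Function('U')(-7)) = Add(Mul(-27, 0), Add(-2, Pow(-7, 2))) = Add(0, Add(-2, 49)) = Add(0, 47) = 47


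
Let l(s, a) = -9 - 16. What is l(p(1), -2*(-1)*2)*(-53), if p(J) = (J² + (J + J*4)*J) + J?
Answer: 1325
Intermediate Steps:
p(J) = J + 6*J² (p(J) = (J² + (J + 4*J)*J) + J = (J² + (5*J)*J) + J = (J² + 5*J²) + J = 6*J² + J = J + 6*J²)
l(s, a) = -25
l(p(1), -2*(-1)*2)*(-53) = -25*(-53) = 1325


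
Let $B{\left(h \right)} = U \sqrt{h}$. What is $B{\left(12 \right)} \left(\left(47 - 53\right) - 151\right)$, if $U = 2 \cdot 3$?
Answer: $- 1884 \sqrt{3} \approx -3263.2$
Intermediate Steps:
$U = 6$
$B{\left(h \right)} = 6 \sqrt{h}$
$B{\left(12 \right)} \left(\left(47 - 53\right) - 151\right) = 6 \sqrt{12} \left(\left(47 - 53\right) - 151\right) = 6 \cdot 2 \sqrt{3} \left(-6 - 151\right) = 12 \sqrt{3} \left(-157\right) = - 1884 \sqrt{3}$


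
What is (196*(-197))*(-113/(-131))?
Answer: -4363156/131 ≈ -33307.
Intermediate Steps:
(196*(-197))*(-113/(-131)) = -(-4363156)*(-1)/131 = -38612*113/131 = -4363156/131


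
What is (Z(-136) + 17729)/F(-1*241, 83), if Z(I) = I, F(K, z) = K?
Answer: -73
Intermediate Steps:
(Z(-136) + 17729)/F(-1*241, 83) = (-136 + 17729)/((-1*241)) = 17593/(-241) = 17593*(-1/241) = -73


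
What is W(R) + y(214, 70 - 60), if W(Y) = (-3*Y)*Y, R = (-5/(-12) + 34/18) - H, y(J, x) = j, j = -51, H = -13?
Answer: -325633/432 ≈ -753.78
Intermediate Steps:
y(J, x) = -51
R = 551/36 (R = (-5/(-12) + 34/18) - 1*(-13) = (-5*(-1/12) + 34*(1/18)) + 13 = (5/12 + 17/9) + 13 = 83/36 + 13 = 551/36 ≈ 15.306)
W(Y) = -3*Y²
W(R) + y(214, 70 - 60) = -3*(551/36)² - 51 = -3*303601/1296 - 51 = -303601/432 - 51 = -325633/432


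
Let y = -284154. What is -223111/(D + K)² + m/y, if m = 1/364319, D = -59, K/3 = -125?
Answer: -1649789526507953/1392794420949204 ≈ -1.1845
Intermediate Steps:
K = -375 (K = 3*(-125) = -375)
m = 1/364319 ≈ 2.7448e-6
-223111/(D + K)² + m/y = -223111/(-59 - 375)² + (1/364319)/(-284154) = -223111/((-434)²) + (1/364319)*(-1/284154) = -223111/188356 - 1/103522701126 = -223111*1/188356 - 1/103522701126 = -31873/26908 - 1/103522701126 = -1649789526507953/1392794420949204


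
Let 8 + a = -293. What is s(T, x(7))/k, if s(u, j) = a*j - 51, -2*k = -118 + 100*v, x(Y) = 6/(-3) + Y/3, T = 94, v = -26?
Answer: -454/4077 ≈ -0.11136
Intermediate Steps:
a = -301 (a = -8 - 293 = -301)
x(Y) = -2 + Y/3 (x(Y) = 6*(-⅓) + Y*(⅓) = -2 + Y/3)
k = 1359 (k = -(-118 + 100*(-26))/2 = -(-118 - 2600)/2 = -½*(-2718) = 1359)
s(u, j) = -51 - 301*j (s(u, j) = -301*j - 51 = -51 - 301*j)
s(T, x(7))/k = (-51 - 301*(-2 + (⅓)*7))/1359 = (-51 - 301*(-2 + 7/3))*(1/1359) = (-51 - 301*⅓)*(1/1359) = (-51 - 301/3)*(1/1359) = -454/3*1/1359 = -454/4077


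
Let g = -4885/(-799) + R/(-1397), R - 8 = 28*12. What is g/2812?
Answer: 6549489/3138762836 ≈ 0.0020866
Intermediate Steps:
R = 344 (R = 8 + 28*12 = 8 + 336 = 344)
g = 6549489/1116203 (g = -4885/(-799) + 344/(-1397) = -4885*(-1/799) + 344*(-1/1397) = 4885/799 - 344/1397 = 6549489/1116203 ≈ 5.8677)
g/2812 = (6549489/1116203)/2812 = (6549489/1116203)*(1/2812) = 6549489/3138762836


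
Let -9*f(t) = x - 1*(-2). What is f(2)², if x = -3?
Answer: 1/81 ≈ 0.012346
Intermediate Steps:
f(t) = ⅑ (f(t) = -(-3 - 1*(-2))/9 = -(-3 + 2)/9 = -⅑*(-1) = ⅑)
f(2)² = (⅑)² = 1/81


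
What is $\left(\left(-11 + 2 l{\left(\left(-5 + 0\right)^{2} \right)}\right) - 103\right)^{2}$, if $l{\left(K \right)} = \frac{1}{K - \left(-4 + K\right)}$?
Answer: $\frac{51529}{4} \approx 12882.0$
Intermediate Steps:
$l{\left(K \right)} = \frac{1}{4}$
$\left(\left(-11 + 2 l{\left(\left(-5 + 0\right)^{2} \right)}\right) - 103\right)^{2} = \left(\left(-11 + 2 \cdot \frac{1}{4}\right) - 103\right)^{2} = \left(\left(-11 + \frac{1}{2}\right) - 103\right)^{2} = \left(- \frac{21}{2} - 103\right)^{2} = \left(- \frac{227}{2}\right)^{2} = \frac{51529}{4}$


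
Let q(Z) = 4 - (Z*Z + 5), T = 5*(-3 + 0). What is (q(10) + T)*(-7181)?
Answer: 832996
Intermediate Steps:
T = -15 (T = 5*(-3) = -15)
q(Z) = -1 - Z² (q(Z) = 4 - (Z² + 5) = 4 - (5 + Z²) = 4 + (-5 - Z²) = -1 - Z²)
(q(10) + T)*(-7181) = ((-1 - 1*10²) - 15)*(-7181) = ((-1 - 1*100) - 15)*(-7181) = ((-1 - 100) - 15)*(-7181) = (-101 - 15)*(-7181) = -116*(-7181) = 832996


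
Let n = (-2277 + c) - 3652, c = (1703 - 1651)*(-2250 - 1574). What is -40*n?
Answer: 8191080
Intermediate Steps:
c = -198848 (c = 52*(-3824) = -198848)
n = -204777 (n = (-2277 - 198848) - 3652 = -201125 - 3652 = -204777)
-40*n = -40*(-204777) = 8191080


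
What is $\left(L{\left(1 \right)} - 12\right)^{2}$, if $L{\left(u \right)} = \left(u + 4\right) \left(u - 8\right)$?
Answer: $2209$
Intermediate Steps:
$L{\left(u \right)} = \left(-8 + u\right) \left(4 + u\right)$ ($L{\left(u \right)} = \left(4 + u\right) \left(-8 + u\right) = \left(-8 + u\right) \left(4 + u\right)$)
$\left(L{\left(1 \right)} - 12\right)^{2} = \left(\left(-32 + 1^{2} - 4\right) - 12\right)^{2} = \left(\left(-32 + 1 - 4\right) - 12\right)^{2} = \left(-35 - 12\right)^{2} = \left(-47\right)^{2} = 2209$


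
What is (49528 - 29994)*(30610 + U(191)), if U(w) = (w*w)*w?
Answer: 136708327854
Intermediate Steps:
U(w) = w**3 (U(w) = w**2*w = w**3)
(49528 - 29994)*(30610 + U(191)) = (49528 - 29994)*(30610 + 191**3) = 19534*(30610 + 6967871) = 19534*6998481 = 136708327854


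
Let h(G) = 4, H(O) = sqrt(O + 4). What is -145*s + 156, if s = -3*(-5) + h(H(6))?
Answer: -2599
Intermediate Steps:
H(O) = sqrt(4 + O)
s = 19 (s = -3*(-5) + 4 = 15 + 4 = 19)
-145*s + 156 = -145*19 + 156 = -2755 + 156 = -2599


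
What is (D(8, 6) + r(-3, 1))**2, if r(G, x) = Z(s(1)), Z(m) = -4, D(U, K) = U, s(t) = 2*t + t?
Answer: 16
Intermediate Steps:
s(t) = 3*t
r(G, x) = -4
(D(8, 6) + r(-3, 1))**2 = (8 - 4)**2 = 4**2 = 16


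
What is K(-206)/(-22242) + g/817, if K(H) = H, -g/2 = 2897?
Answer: -64350923/9085857 ≈ -7.0825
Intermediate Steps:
g = -5794 (g = -2*2897 = -5794)
K(-206)/(-22242) + g/817 = -206/(-22242) - 5794/817 = -206*(-1/22242) - 5794*1/817 = 103/11121 - 5794/817 = -64350923/9085857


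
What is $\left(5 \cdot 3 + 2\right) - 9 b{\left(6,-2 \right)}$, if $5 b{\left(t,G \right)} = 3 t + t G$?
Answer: $\frac{31}{5} \approx 6.2$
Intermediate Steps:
$b{\left(t,G \right)} = \frac{3 t}{5} + \frac{G t}{5}$ ($b{\left(t,G \right)} = \frac{3 t + t G}{5} = \frac{3 t + G t}{5} = \frac{3 t}{5} + \frac{G t}{5}$)
$\left(5 \cdot 3 + 2\right) - 9 b{\left(6,-2 \right)} = \left(5 \cdot 3 + 2\right) - 9 \cdot \frac{1}{5} \cdot 6 \left(3 - 2\right) = \left(15 + 2\right) - 9 \cdot \frac{1}{5} \cdot 6 \cdot 1 = 17 - \frac{54}{5} = \frac{31}{5}$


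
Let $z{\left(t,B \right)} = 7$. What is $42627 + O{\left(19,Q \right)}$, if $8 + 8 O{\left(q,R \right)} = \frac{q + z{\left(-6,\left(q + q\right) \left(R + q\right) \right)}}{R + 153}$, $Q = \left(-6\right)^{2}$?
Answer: $\frac{32225269}{756} \approx 42626.0$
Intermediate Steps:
$Q = 36$
$O{\left(q,R \right)} = -1 + \frac{7 + q}{8 \left(153 + R\right)}$ ($O{\left(q,R \right)} = -1 + \frac{\left(q + 7\right) \frac{1}{R + 153}}{8} = -1 + \frac{\left(7 + q\right) \frac{1}{153 + R}}{8} = -1 + \frac{\frac{1}{153 + R} \left(7 + q\right)}{8} = -1 + \frac{7 + q}{8 \left(153 + R\right)}$)
$42627 + O{\left(19,Q \right)} = 42627 + \frac{-1217 + 19 - 288}{8 \left(153 + 36\right)} = 42627 + \frac{-1217 + 19 - 288}{8 \cdot 189} = 42627 + \frac{1}{8} \cdot \frac{1}{189} \left(-1486\right) = 42627 - \frac{743}{756} = \frac{32225269}{756}$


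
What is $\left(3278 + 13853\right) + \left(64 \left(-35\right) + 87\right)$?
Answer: $14978$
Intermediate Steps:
$\left(3278 + 13853\right) + \left(64 \left(-35\right) + 87\right) = 17131 + \left(-2240 + 87\right) = 17131 - 2153 = 14978$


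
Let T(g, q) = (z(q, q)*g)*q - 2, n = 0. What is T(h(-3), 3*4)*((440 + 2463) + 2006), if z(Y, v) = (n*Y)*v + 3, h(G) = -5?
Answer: -893438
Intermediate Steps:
z(Y, v) = 3 (z(Y, v) = (0*Y)*v + 3 = 0*v + 3 = 0 + 3 = 3)
T(g, q) = -2 + 3*g*q (T(g, q) = (3*g)*q - 2 = 3*g*q - 2 = -2 + 3*g*q)
T(h(-3), 3*4)*((440 + 2463) + 2006) = (-2 + 3*(-5)*(3*4))*((440 + 2463) + 2006) = (-2 + 3*(-5)*12)*(2903 + 2006) = (-2 - 180)*4909 = -182*4909 = -893438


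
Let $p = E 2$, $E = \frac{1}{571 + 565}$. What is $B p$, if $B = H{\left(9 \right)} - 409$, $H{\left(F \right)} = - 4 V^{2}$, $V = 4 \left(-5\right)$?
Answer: $- \frac{2009}{568} \approx -3.537$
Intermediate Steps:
$V = -20$
$E = \frac{1}{1136} \approx 0.00088028$
$H{\left(F \right)} = -1600$ ($H{\left(F \right)} = - 4 \left(-20\right)^{2} = \left(-4\right) 400 = -1600$)
$p = \frac{1}{568}$ ($p = \frac{1}{1136} \cdot 2 = \frac{1}{568} \approx 0.0017606$)
$B = -2009$ ($B = -1600 - 409 = -2009$)
$B p = \left(-2009\right) \frac{1}{568} = - \frac{2009}{568}$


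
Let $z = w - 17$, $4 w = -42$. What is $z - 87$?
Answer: $- \frac{229}{2} \approx -114.5$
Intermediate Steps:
$w = - \frac{21}{2}$ ($w = \frac{1}{4} \left(-42\right) = - \frac{21}{2} \approx -10.5$)
$z = - \frac{55}{2}$ ($z = - \frac{21}{2} - 17 = - \frac{55}{2} \approx -27.5$)
$z - 87 = - \frac{55}{2} - 87 = - \frac{229}{2}$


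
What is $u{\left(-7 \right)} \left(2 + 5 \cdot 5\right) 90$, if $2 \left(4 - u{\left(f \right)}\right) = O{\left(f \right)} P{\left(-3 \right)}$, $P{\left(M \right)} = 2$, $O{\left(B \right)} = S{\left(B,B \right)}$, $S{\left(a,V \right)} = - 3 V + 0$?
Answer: $-41310$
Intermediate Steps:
$S{\left(a,V \right)} = - 3 V$
$O{\left(B \right)} = - 3 B$
$u{\left(f \right)} = 4 + 3 f$ ($u{\left(f \right)} = 4 - \frac{- 3 f 2}{2} = 4 - \frac{\left(-6\right) f}{2} = 4 + 3 f$)
$u{\left(-7 \right)} \left(2 + 5 \cdot 5\right) 90 = \left(4 + 3 \left(-7\right)\right) \left(2 + 5 \cdot 5\right) 90 = \left(4 - 21\right) \left(2 + 25\right) 90 = \left(-17\right) 27 \cdot 90 = \left(-459\right) 90 = -41310$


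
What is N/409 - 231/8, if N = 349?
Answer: -91687/3272 ≈ -28.022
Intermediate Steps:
N/409 - 231/8 = 349/409 - 231/8 = -91687/3272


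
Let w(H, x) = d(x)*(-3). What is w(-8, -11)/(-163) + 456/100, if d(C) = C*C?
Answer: 27657/4075 ≈ 6.7870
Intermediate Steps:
d(C) = C²
w(H, x) = -3*x² (w(H, x) = x²*(-3) = -3*x²)
w(-8, -11)/(-163) + 456/100 = -3*(-11)²/(-163) + 456/100 = -3*121*(-1/163) + 456*(1/100) = -363*(-1/163) + 114/25 = 363/163 + 114/25 = 27657/4075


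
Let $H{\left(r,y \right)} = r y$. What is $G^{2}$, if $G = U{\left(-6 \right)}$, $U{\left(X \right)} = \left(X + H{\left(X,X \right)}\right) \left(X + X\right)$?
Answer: $129600$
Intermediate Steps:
$U{\left(X \right)} = 2 X \left(X + X^{2}\right)$ ($U{\left(X \right)} = \left(X + X X\right) \left(X + X\right) = \left(X + X^{2}\right) 2 X = 2 X \left(X + X^{2}\right)$)
$G = -360$ ($G = 2 \left(-6\right)^{2} \left(1 - 6\right) = 2 \cdot 36 \left(-5\right) = -360$)
$G^{2} = \left(-360\right)^{2} = 129600$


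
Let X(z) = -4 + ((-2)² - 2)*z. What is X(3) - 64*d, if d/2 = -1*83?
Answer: 10626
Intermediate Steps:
d = -166 (d = 2*(-1*83) = 2*(-83) = -166)
X(z) = -4 + 2*z (X(z) = -4 + (4 - 2)*z = -4 + 2*z)
X(3) - 64*d = (-4 + 2*3) - 64*(-166) = (-4 + 6) + 10624 = 2 + 10624 = 10626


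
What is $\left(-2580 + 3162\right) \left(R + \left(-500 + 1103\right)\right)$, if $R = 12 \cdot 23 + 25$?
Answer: $526128$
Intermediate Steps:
$R = 301$ ($R = 276 + 25 = 301$)
$\left(-2580 + 3162\right) \left(R + \left(-500 + 1103\right)\right) = \left(-2580 + 3162\right) \left(301 + \left(-500 + 1103\right)\right) = 582 \left(301 + 603\right) = 582 \cdot 904 = 526128$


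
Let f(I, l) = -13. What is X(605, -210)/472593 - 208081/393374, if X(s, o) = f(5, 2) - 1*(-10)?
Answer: -32779601385/61968599594 ≈ -0.52897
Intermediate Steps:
X(s, o) = -3 (X(s, o) = -13 - 1*(-10) = -13 + 10 = -3)
X(605, -210)/472593 - 208081/393374 = -3/472593 - 208081/393374 = -3*1/472593 - 208081*1/393374 = -1/157531 - 208081/393374 = -32779601385/61968599594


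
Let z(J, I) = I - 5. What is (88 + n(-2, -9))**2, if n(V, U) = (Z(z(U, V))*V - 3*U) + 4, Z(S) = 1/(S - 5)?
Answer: 511225/36 ≈ 14201.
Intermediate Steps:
z(J, I) = -5 + I
Z(S) = 1/(-5 + S)
n(V, U) = 4 - 3*U + V/(-10 + V) (n(V, U) = (V/(-5 + (-5 + V)) - 3*U) + 4 = (V/(-10 + V) - 3*U) + 4 = (-3*U + V/(-10 + V)) + 4 = 4 - 3*U + V/(-10 + V))
(88 + n(-2, -9))**2 = (88 + (-2 + (-10 - 2)*(4 - 3*(-9)))/(-10 - 2))**2 = (88 + (-2 - 12*(4 + 27))/(-12))**2 = (88 - (-2 - 12*31)/12)**2 = (88 - (-2 - 372)/12)**2 = (88 - 1/12*(-374))**2 = (88 + 187/6)**2 = (715/6)**2 = 511225/36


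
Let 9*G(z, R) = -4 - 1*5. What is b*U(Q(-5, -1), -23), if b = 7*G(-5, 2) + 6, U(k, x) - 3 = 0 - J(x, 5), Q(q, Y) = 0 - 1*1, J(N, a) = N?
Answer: -26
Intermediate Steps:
Q(q, Y) = -1 (Q(q, Y) = 0 - 1 = -1)
U(k, x) = 3 - x (U(k, x) = 3 + (0 - x) = 3 - x)
G(z, R) = -1 (G(z, R) = (-4 - 1*5)/9 = (-4 - 5)/9 = (⅑)*(-9) = -1)
b = -1 (b = 7*(-1) + 6 = -7 + 6 = -1)
b*U(Q(-5, -1), -23) = -(3 - 1*(-23)) = -(3 + 23) = -1*26 = -26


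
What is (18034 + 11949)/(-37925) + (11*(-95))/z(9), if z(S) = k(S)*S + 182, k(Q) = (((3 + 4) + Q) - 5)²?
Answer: -1896098/1175675 ≈ -1.6128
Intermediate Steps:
k(Q) = (2 + Q)² (k(Q) = ((7 + Q) - 5)² = (2 + Q)²)
z(S) = 182 + S*(2 + S)² (z(S) = (2 + S)²*S + 182 = S*(2 + S)² + 182 = 182 + S*(2 + S)²)
(18034 + 11949)/(-37925) + (11*(-95))/z(9) = (18034 + 11949)/(-37925) + (11*(-95))/(182 + 9*(2 + 9)²) = 29983*(-1/37925) - 1045/(182 + 9*11²) = -29983/37925 - 1045/(182 + 9*121) = -29983/37925 - 1045/(182 + 1089) = -29983/37925 - 1045/1271 = -1896098/1175675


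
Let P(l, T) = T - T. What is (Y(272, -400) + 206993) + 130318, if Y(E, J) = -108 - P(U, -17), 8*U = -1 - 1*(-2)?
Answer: 337203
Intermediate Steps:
U = ⅛ (U = (-1 - 1*(-2))/8 = (-1 + 2)/8 = (⅛)*1 = ⅛ ≈ 0.12500)
P(l, T) = 0
Y(E, J) = -108 (Y(E, J) = -108 - 1*0 = -108 + 0 = -108)
(Y(272, -400) + 206993) + 130318 = (-108 + 206993) + 130318 = 206885 + 130318 = 337203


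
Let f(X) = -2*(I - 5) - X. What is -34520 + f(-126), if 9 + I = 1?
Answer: -34368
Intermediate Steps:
I = -8 (I = -9 + 1 = -8)
f(X) = 26 - X (f(X) = -2*(-8 - 5) - X = -2*(-13) - X = 26 - X)
-34520 + f(-126) = -34520 + (26 - 1*(-126)) = -34520 + (26 + 126) = -34520 + 152 = -34368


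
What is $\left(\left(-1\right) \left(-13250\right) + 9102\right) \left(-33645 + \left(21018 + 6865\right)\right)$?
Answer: $-128792224$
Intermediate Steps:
$\left(\left(-1\right) \left(-13250\right) + 9102\right) \left(-33645 + \left(21018 + 6865\right)\right) = \left(13250 + 9102\right) \left(-33645 + 27883\right) = 22352 \left(-5762\right) = -128792224$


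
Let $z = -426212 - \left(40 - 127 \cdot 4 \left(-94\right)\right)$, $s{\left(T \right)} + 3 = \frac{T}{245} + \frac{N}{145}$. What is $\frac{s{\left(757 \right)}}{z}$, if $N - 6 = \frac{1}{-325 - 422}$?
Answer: $- \frac{139231}{503149083948} \approx -2.7672 \cdot 10^{-7}$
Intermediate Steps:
$N = \frac{4481}{747}$ ($N = 6 + \frac{1}{-325 - 422} = 6 + \frac{1}{-747} = 6 - \frac{1}{747} = \frac{4481}{747} \approx 5.9987$)
$s{\left(T \right)} = - \frac{320464}{108315} + \frac{T}{245}$ ($s{\left(T \right)} = -3 + \left(\frac{T}{245} + \frac{4481}{747 \cdot 145}\right) = -3 + \left(T \frac{1}{245} + \frac{4481}{747} \cdot \frac{1}{145}\right) = -3 + \left(\frac{T}{245} + \frac{4481}{108315}\right) = -3 + \left(\frac{4481}{108315} + \frac{T}{245}\right) = - \frac{320464}{108315} + \frac{T}{245}$)
$z = -474004$ ($z = -426212 - \left(40 - -47752\right) = -426212 - \left(40 + 47752\right) = -426212 - 47792 = -474004$)
$\frac{s{\left(757 \right)}}{z} = \frac{- \frac{320464}{108315} + \frac{1}{245} \cdot 757}{-474004} = \left(- \frac{320464}{108315} + \frac{757}{245}\right) \left(- \frac{1}{474004}\right) = \frac{139231}{1061487} \left(- \frac{1}{474004}\right) = - \frac{139231}{503149083948}$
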